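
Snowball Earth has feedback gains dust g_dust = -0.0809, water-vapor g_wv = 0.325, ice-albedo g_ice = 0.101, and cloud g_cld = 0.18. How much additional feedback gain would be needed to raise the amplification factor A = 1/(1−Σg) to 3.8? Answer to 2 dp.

Current total gain = 0.5251.
Target gain for A = 3.8: g* = 1 − 1/3.8 = 0.7368.
Additional gain needed = 0.7368 − 0.5251 = 0.21.

0.21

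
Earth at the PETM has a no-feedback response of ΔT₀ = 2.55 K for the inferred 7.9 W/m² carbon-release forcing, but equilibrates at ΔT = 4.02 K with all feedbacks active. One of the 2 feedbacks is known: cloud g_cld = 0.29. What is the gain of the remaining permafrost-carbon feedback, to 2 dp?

0.08

Amplification A = ΔT/ΔT₀ = 4.02/2.55 = 1.576.
Total gain g = 1 − 1/A = 1 − 1/1.576 = 0.3655.
The known gain is 0.29.
g_pf = 0.3655 − 0.29 = 0.08.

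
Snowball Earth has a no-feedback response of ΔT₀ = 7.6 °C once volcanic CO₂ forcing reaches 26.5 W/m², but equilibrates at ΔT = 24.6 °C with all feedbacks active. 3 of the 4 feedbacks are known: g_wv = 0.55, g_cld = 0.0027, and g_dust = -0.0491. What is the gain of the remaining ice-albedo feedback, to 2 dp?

Amplification A = ΔT/ΔT₀ = 24.6/7.6 = 3.237.
Total gain g = 1 − 1/A = 1 − 1/3.237 = 0.6911.
Known gains sum to 0.55 + 0.0027 − 0.0491 = 0.5036.
g_ice = 0.6911 − 0.5036 = 0.19.

0.19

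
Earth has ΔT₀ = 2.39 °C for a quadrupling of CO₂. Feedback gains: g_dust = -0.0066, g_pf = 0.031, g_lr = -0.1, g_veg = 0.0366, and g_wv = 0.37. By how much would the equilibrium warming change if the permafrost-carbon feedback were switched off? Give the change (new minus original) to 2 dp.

-0.16 °C

Original: g = 0.331, ΔT = 2.39/(1−0.331) = 3.5725 °C.
Without permafrost-carbon: g' = 0.3, ΔT' = 2.39/(1−0.3) = 3.4143 °C.
Change = 3.4143 − 3.5725 = -0.16 °C.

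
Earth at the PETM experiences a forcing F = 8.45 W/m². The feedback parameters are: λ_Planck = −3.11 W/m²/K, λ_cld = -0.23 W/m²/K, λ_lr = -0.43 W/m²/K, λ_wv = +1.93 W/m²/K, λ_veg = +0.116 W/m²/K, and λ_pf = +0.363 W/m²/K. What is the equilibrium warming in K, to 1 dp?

Net feedback parameter λ = (−3.11) + (-0.23) + (-0.43) + (+1.93) + (+0.116) + (+0.363) = -1.361 W/m²/K.
ΔT = −F/λ = −8.45/(-1.361) = 6.2 K.

6.2 K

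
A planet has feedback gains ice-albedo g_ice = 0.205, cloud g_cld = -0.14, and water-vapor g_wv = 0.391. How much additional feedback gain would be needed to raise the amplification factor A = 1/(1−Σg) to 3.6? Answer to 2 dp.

0.27

Current total gain = 0.456.
Target gain for A = 3.6: g* = 1 − 1/3.6 = 0.7222.
Additional gain needed = 0.7222 − 0.456 = 0.27.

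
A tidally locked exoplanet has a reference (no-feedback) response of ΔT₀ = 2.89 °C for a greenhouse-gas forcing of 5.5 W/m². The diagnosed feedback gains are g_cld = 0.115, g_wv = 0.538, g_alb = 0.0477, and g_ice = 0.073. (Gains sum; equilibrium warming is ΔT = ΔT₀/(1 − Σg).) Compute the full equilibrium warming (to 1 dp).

Total gain g = 0.115 + 0.538 + 0.0477 + 0.073 = 0.7737.
Amplification A = 1/(1 − 0.7737) = 4.419.
ΔT = 2.89 × 4.419 = 12.8 °C.

12.8 °C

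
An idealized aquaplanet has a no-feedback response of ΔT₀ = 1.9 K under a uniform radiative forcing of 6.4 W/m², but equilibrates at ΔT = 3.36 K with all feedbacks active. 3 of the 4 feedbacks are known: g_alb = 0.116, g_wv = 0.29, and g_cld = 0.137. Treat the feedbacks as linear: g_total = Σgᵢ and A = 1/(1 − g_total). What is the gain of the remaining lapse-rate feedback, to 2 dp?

-0.11

Amplification A = ΔT/ΔT₀ = 3.36/1.9 = 1.768.
Total gain g = 1 − 1/A = 1 − 1/1.768 = 0.4344.
Known gains sum to 0.116 + 0.29 + 0.137 = 0.543.
g_lr = 0.4344 − 0.543 = -0.11.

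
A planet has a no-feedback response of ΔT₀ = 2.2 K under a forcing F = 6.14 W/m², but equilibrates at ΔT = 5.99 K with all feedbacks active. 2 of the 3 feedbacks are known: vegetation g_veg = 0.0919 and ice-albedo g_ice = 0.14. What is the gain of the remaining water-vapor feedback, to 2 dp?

Amplification A = ΔT/ΔT₀ = 5.99/2.2 = 2.723.
Total gain g = 1 − 1/A = 1 − 1/2.723 = 0.6328.
Known gains sum to 0.0919 + 0.14 = 0.2319.
g_wv = 0.6328 − 0.2319 = 0.40.

0.40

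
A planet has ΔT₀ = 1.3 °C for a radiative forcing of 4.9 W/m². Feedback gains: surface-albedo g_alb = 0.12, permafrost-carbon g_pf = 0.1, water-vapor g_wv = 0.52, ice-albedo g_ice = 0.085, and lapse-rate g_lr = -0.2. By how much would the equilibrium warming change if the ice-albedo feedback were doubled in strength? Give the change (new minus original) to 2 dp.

1.02 °C

Original: g = 0.625, ΔT = 1.3/(1−0.625) = 3.4667 °C.
With doubled ice-albedo: g' = 0.71, ΔT' = 1.3/(1−0.71) = 4.4828 °C.
Change = 4.4828 − 3.4667 = 1.02 °C.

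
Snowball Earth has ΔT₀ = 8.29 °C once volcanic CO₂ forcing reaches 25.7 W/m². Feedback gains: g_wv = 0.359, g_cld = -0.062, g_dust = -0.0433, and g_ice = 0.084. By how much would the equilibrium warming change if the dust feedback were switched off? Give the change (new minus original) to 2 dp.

Original: g = 0.3377, ΔT = 8.29/(1−0.3377) = 12.5170 °C.
Without dust: g' = 0.381, ΔT' = 8.29/(1−0.381) = 13.3926 °C.
Change = 13.3926 − 12.5170 = 0.88 °C.

0.88 °C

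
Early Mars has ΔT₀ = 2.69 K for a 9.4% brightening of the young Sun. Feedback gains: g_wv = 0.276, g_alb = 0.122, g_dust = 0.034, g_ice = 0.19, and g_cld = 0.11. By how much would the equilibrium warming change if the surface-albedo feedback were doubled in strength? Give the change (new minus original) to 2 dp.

Original: g = 0.732, ΔT = 2.69/(1−0.732) = 10.0373 K.
With doubled surface-albedo: g' = 0.854, ΔT' = 2.69/(1−0.854) = 18.4247 K.
Change = 18.4247 − 10.0373 = 8.39 K.

8.39 K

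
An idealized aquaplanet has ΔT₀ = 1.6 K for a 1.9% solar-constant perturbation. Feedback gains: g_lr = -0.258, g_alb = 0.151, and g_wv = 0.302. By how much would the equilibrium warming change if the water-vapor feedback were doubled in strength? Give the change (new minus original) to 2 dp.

Original: g = 0.195, ΔT = 1.6/(1−0.195) = 1.9876 K.
With doubled water-vapor: g' = 0.497, ΔT' = 1.6/(1−0.497) = 3.1809 K.
Change = 3.1809 − 1.9876 = 1.19 K.

1.19 K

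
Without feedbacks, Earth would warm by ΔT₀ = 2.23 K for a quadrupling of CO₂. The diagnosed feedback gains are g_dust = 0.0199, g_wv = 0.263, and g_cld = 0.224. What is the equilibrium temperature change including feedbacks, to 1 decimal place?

Total gain g = 0.0199 + 0.263 + 0.224 = 0.5069.
Amplification A = 1/(1 − 0.5069) = 2.028.
ΔT = 2.23 × 2.028 = 4.5 K.

4.5 K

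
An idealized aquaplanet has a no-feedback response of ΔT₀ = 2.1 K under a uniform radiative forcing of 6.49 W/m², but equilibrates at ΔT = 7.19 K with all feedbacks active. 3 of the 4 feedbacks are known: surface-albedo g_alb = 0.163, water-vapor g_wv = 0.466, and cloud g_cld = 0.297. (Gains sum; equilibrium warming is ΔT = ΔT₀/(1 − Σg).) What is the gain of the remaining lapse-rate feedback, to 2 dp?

-0.22

Amplification A = ΔT/ΔT₀ = 7.19/2.1 = 3.424.
Total gain g = 1 − 1/A = 1 − 1/3.424 = 0.7079.
Known gains sum to 0.163 + 0.466 + 0.297 = 0.926.
g_lr = 0.7079 − 0.926 = -0.22.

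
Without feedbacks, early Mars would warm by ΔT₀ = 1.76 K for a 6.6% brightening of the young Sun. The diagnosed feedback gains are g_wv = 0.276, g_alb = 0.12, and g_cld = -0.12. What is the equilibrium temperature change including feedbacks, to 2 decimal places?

2.43 K

Total gain g = 0.276 + 0.12 − 0.12 = 0.276.
Amplification A = 1/(1 − 0.276) = 1.381.
ΔT = 1.76 × 1.381 = 2.43 K.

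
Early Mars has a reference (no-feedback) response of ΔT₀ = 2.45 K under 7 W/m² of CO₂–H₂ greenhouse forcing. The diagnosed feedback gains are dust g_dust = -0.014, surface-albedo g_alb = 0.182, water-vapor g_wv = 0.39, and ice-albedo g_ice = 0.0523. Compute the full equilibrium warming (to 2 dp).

Total gain g = -0.014 + 0.182 + 0.39 + 0.0523 = 0.6103.
Amplification A = 1/(1 − 0.6103) = 2.566.
ΔT = 2.45 × 2.566 = 6.29 K.

6.29 K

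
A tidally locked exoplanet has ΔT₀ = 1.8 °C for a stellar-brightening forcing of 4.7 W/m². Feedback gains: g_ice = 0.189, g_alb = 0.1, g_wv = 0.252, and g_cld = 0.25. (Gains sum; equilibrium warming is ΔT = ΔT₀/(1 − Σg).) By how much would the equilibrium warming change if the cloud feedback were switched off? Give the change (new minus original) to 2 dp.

-4.69 °C

Original: g = 0.791, ΔT = 1.8/(1−0.791) = 8.6124 °C.
Without cloud: g' = 0.541, ΔT' = 1.8/(1−0.541) = 3.9216 °C.
Change = 3.9216 − 8.6124 = -4.69 °C.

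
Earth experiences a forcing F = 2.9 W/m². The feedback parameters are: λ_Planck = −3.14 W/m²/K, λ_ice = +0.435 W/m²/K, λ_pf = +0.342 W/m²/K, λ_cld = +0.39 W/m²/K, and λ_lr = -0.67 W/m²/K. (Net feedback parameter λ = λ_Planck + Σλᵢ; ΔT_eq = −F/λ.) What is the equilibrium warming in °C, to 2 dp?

Net feedback parameter λ = (−3.14) + (+0.435) + (+0.342) + (+0.39) + (-0.67) = -2.643 W/m²/K.
ΔT = −F/λ = −2.9/(-2.643) = 1.10 °C.

1.10 °C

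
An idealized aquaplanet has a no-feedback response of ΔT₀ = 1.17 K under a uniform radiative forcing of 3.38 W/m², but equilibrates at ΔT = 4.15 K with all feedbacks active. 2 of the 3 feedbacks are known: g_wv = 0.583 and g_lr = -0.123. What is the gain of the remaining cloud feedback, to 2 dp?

Amplification A = ΔT/ΔT₀ = 4.15/1.17 = 3.547.
Total gain g = 1 − 1/A = 1 − 1/3.547 = 0.7181.
Known gains sum to 0.583 − 0.123 = 0.46.
g_cld = 0.7181 − 0.46 = 0.26.

0.26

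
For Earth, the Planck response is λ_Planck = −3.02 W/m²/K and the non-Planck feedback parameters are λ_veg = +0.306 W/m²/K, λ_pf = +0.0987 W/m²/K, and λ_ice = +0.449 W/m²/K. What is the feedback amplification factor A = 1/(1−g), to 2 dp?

Convert to gains: g_veg = 0.306/3.02 = 0.1013; g_pf = 0.0987/3.02 = 0.03268; g_ice = 0.449/3.02 = 0.1487.
Total gain g = 0.28268.
A = 1/(1 − 0.28268) = 1.39.

1.39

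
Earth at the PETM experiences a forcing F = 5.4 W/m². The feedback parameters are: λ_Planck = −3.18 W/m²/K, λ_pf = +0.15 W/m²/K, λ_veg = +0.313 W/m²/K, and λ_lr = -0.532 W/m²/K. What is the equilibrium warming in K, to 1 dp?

Net feedback parameter λ = (−3.18) + (+0.15) + (+0.313) + (-0.532) = -3.249 W/m²/K.
ΔT = −F/λ = −5.4/(-3.249) = 1.7 K.

1.7 K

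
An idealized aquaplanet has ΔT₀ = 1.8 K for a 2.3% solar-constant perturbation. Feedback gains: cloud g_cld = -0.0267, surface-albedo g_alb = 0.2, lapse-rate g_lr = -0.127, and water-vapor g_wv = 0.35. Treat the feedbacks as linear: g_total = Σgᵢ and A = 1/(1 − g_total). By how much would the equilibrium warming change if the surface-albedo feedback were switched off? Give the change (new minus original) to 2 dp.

Original: g = 0.3963, ΔT = 1.8/(1−0.3963) = 2.9816 K.
Without surface-albedo: g' = 0.1963, ΔT' = 1.8/(1−0.1963) = 2.2396 K.
Change = 2.2396 − 2.9816 = -0.74 K.

-0.74 K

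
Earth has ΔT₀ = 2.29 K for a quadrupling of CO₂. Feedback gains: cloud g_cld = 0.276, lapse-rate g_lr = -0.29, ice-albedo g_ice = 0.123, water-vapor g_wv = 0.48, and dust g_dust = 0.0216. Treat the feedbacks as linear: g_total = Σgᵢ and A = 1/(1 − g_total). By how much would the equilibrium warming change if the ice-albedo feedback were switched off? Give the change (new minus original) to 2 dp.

-1.41 K

Original: g = 0.6106, ΔT = 2.29/(1−0.6106) = 5.8808 K.
Without ice-albedo: g' = 0.4876, ΔT' = 2.29/(1−0.4876) = 4.4692 K.
Change = 4.4692 − 5.8808 = -1.41 K.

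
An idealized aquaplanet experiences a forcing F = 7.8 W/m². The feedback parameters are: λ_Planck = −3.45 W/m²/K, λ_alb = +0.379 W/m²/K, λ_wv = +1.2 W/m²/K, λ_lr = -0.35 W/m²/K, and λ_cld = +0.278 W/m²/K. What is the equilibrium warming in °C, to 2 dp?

4.01 °C

Net feedback parameter λ = (−3.45) + (+0.379) + (+1.2) + (-0.35) + (+0.278) = -1.943 W/m²/K.
ΔT = −F/λ = −7.8/(-1.943) = 4.01 °C.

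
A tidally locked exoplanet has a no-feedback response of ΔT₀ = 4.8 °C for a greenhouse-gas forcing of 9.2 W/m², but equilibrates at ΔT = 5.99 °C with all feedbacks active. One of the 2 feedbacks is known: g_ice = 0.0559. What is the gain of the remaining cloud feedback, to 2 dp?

0.14

Amplification A = ΔT/ΔT₀ = 5.99/4.8 = 1.248.
Total gain g = 1 − 1/A = 1 − 1/1.248 = 0.1987.
The known gain is 0.0559.
g_cld = 0.1987 − 0.0559 = 0.14.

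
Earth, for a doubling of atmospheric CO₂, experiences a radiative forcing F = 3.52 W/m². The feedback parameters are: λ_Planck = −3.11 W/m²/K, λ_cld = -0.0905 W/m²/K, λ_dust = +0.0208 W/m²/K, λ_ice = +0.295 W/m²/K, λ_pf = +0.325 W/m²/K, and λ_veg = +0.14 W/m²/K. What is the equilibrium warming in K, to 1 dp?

Net feedback parameter λ = (−3.11) + (-0.0905) + (+0.0208) + (+0.295) + (+0.325) + (+0.14) = -2.4197 W/m²/K.
ΔT = −F/λ = −3.52/(-2.4197) = 1.5 K.

1.5 K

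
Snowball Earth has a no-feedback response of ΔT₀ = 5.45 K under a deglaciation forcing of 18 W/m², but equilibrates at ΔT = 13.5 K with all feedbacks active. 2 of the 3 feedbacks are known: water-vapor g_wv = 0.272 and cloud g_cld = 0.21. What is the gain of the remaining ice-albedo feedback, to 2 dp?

0.11

Amplification A = ΔT/ΔT₀ = 13.5/5.45 = 2.477.
Total gain g = 1 − 1/A = 1 − 1/2.477 = 0.5963.
Known gains sum to 0.272 + 0.21 = 0.482.
g_ice = 0.5963 − 0.482 = 0.11.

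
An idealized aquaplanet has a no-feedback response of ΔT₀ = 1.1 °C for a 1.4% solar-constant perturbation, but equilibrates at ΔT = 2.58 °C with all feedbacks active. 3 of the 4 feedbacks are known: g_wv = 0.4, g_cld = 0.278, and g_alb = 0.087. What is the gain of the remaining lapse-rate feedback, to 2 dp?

Amplification A = ΔT/ΔT₀ = 2.58/1.1 = 2.345.
Total gain g = 1 − 1/A = 1 − 1/2.345 = 0.5736.
Known gains sum to 0.4 + 0.278 + 0.087 = 0.765.
g_lr = 0.5736 − 0.765 = -0.19.

-0.19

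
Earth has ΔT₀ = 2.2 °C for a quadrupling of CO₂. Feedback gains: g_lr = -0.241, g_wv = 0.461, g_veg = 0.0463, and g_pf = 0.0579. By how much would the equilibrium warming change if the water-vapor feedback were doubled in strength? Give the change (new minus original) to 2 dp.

6.99 °C

Original: g = 0.3242, ΔT = 2.2/(1−0.3242) = 3.2554 °C.
With doubled water-vapor: g' = 0.7852, ΔT' = 2.2/(1−0.7852) = 10.2421 °C.
Change = 10.2421 − 3.2554 = 6.99 °C.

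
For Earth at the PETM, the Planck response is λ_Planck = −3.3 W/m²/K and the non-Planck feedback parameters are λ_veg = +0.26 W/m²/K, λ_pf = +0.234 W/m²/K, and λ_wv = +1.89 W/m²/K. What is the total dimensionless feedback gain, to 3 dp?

Convert to gains: g_veg = 0.26/3.3 = 0.07879; g_pf = 0.234/3.3 = 0.07091; g_wv = 1.89/3.3 = 0.5727.
Total gain g = 0.7224.

0.722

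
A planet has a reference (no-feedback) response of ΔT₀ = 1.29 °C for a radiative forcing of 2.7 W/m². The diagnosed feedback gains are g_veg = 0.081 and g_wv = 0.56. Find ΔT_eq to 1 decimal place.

3.6 °C

Total gain g = 0.081 + 0.56 = 0.641.
Amplification A = 1/(1 − 0.641) = 2.786.
ΔT = 1.29 × 2.786 = 3.6 °C.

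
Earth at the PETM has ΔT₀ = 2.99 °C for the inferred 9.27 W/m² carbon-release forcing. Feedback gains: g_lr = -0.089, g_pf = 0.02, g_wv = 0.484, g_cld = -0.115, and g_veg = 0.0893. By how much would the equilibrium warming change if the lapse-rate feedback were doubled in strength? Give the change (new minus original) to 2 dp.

-0.62 °C

Original: g = 0.3893, ΔT = 2.99/(1−0.3893) = 4.8960 °C.
With doubled lapse-rate: g' = 0.3003, ΔT' = 2.99/(1−0.3003) = 4.2733 °C.
Change = 4.2733 − 4.8960 = -0.62 °C.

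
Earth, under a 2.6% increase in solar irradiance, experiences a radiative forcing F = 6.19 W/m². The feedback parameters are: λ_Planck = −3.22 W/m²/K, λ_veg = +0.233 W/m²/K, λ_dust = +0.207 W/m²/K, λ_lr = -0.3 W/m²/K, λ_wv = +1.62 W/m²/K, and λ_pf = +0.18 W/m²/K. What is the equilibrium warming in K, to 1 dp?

Net feedback parameter λ = (−3.22) + (+0.233) + (+0.207) + (-0.3) + (+1.62) + (+0.18) = -1.28 W/m²/K.
ΔT = −F/λ = −6.19/(-1.28) = 4.8 K.

4.8 K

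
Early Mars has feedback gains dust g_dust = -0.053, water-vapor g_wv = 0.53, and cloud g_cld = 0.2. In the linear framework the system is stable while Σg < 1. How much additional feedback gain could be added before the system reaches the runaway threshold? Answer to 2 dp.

Current total gain = -0.053 + 0.53 + 0.2 = 0.677.
Margin to runaway = 1 − 0.677 = 0.32.

0.32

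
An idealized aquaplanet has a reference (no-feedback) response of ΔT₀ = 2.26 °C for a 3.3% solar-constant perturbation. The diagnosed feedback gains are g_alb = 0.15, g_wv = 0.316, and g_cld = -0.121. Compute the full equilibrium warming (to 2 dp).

3.45 °C

Total gain g = 0.15 + 0.316 − 0.121 = 0.345.
Amplification A = 1/(1 − 0.345) = 1.527.
ΔT = 2.26 × 1.527 = 3.45 °C.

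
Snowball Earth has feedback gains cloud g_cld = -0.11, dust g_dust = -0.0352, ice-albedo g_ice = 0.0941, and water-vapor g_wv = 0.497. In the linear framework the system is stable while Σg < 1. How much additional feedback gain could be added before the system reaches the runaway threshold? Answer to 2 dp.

0.55

Current total gain = -0.11 − 0.0352 + 0.0941 + 0.497 = 0.4459.
Margin to runaway = 1 − 0.4459 = 0.55.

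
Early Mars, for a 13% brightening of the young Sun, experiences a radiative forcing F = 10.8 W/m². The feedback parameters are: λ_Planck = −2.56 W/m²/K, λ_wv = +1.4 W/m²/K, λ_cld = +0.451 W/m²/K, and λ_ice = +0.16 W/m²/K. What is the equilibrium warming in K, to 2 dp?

19.67 K

Net feedback parameter λ = (−2.56) + (+1.4) + (+0.451) + (+0.16) = -0.549 W/m²/K.
ΔT = −F/λ = −10.8/(-0.549) = 19.67 K.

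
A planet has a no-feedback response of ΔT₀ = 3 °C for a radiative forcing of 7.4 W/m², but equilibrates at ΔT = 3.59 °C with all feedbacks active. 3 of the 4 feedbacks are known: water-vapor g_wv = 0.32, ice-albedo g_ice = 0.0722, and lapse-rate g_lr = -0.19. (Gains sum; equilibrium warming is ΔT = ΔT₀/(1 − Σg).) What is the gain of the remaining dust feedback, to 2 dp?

-0.04

Amplification A = ΔT/ΔT₀ = 3.59/3 = 1.197.
Total gain g = 1 − 1/A = 1 − 1/1.197 = 0.1646.
Known gains sum to 0.32 + 0.0722 − 0.19 = 0.2022.
g_dust = 0.1646 − 0.2022 = -0.04.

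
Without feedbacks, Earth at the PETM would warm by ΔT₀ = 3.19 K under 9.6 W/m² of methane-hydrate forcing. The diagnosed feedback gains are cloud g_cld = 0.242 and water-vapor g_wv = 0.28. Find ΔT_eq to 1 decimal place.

Total gain g = 0.242 + 0.28 = 0.522.
Amplification A = 1/(1 − 0.522) = 2.092.
ΔT = 3.19 × 2.092 = 6.7 K.

6.7 K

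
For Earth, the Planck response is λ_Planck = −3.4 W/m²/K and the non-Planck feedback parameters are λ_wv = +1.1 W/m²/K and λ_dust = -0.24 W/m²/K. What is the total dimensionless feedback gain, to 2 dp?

0.25

Convert to gains: g_wv = 1.1/3.4 = 0.3235; g_dust = -0.24/3.4 = -0.07059.
Total gain g = 0.25291.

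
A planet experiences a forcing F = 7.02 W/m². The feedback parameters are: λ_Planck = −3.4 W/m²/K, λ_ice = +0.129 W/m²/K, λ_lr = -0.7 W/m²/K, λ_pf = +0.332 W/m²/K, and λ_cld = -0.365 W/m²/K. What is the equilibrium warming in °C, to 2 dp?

Net feedback parameter λ = (−3.4) + (+0.129) + (-0.7) + (+0.332) + (-0.365) = -4.004 W/m²/K.
ΔT = −F/λ = −7.02/(-4.004) = 1.75 °C.

1.75 °C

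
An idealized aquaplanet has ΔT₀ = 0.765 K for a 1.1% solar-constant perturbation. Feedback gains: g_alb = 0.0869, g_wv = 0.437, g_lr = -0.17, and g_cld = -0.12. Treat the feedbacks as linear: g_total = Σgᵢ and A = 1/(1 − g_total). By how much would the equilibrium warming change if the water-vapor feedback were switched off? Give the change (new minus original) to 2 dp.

-0.36 K

Original: g = 0.2339, ΔT = 0.765/(1−0.2339) = 0.9986 K.
Without water-vapor: g' = -0.2031, ΔT' = 0.765/(1+0.2031) = 0.6359 K.
Change = 0.6359 − 0.9986 = -0.36 K.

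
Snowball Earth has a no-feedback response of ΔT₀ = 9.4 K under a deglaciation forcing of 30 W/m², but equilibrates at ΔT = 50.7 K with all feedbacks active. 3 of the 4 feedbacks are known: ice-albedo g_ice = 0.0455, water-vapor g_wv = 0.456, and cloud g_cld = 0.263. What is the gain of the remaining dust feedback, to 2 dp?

Amplification A = ΔT/ΔT₀ = 50.7/9.4 = 5.394.
Total gain g = 1 − 1/A = 1 − 1/5.394 = 0.8146.
Known gains sum to 0.0455 + 0.456 + 0.263 = 0.7645.
g_dust = 0.8146 − 0.7645 = 0.05.

0.05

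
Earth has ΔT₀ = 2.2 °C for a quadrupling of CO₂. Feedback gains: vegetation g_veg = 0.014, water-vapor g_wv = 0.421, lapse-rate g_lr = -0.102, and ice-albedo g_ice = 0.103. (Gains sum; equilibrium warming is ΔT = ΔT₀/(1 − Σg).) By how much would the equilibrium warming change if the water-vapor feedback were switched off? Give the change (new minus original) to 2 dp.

Original: g = 0.436, ΔT = 2.2/(1−0.436) = 3.9007 °C.
Without water-vapor: g' = 0.015, ΔT' = 2.2/(1−0.015) = 2.2335 °C.
Change = 2.2335 − 3.9007 = -1.67 °C.

-1.67 °C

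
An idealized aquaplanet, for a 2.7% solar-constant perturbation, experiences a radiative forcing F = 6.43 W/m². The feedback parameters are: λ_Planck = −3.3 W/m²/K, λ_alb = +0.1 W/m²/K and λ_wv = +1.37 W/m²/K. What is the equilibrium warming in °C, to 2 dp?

3.51 °C

Net feedback parameter λ = (−3.3) + (+0.1) + (+1.37) = -1.83 W/m²/K.
ΔT = −F/λ = −6.43/(-1.83) = 3.51 °C.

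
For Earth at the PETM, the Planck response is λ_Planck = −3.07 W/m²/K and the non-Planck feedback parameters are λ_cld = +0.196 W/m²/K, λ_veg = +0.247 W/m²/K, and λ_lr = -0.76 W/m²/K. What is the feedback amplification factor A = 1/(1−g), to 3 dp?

0.906

Convert to gains: g_cld = 0.196/3.07 = 0.06384; g_veg = 0.247/3.07 = 0.08046; g_lr = -0.76/3.07 = -0.2476.
Total gain g = -0.1033.
A = 1/(1 + 0.1033) = 0.906.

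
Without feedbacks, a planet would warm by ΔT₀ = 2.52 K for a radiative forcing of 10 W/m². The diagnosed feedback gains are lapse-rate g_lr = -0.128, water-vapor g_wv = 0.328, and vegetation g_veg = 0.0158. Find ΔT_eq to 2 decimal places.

Total gain g = -0.128 + 0.328 + 0.0158 = 0.2158.
Amplification A = 1/(1 − 0.2158) = 1.275.
ΔT = 2.52 × 1.275 = 3.21 K.

3.21 K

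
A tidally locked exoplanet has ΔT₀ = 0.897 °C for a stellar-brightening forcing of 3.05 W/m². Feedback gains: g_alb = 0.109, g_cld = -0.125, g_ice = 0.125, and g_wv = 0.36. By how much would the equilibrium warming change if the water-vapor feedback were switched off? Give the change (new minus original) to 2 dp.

-0.68 °C

Original: g = 0.469, ΔT = 0.897/(1−0.469) = 1.6893 °C.
Without water-vapor: g' = 0.109, ΔT' = 0.897/(1−0.109) = 1.0067 °C.
Change = 1.0067 − 1.6893 = -0.68 °C.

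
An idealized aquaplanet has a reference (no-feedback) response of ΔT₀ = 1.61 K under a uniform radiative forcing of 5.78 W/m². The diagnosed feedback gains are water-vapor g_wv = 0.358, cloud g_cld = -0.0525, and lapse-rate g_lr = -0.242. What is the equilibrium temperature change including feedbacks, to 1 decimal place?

1.7 K

Total gain g = 0.358 − 0.0525 − 0.242 = 0.0635.
Amplification A = 1/(1 − 0.0635) = 1.068.
ΔT = 1.61 × 1.068 = 1.7 K.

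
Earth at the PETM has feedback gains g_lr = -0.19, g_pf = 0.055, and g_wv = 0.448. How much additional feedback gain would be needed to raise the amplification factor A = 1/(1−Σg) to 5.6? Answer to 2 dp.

Current total gain = 0.313.
Target gain for A = 5.6: g* = 1 − 1/5.6 = 0.8214.
Additional gain needed = 0.8214 − 0.313 = 0.51.

0.51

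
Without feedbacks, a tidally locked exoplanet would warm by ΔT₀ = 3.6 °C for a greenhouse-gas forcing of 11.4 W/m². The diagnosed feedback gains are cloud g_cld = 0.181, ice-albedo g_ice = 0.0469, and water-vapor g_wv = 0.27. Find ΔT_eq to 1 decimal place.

7.2 °C

Total gain g = 0.181 + 0.0469 + 0.27 = 0.4979.
Amplification A = 1/(1 − 0.4979) = 1.992.
ΔT = 3.6 × 1.992 = 7.2 °C.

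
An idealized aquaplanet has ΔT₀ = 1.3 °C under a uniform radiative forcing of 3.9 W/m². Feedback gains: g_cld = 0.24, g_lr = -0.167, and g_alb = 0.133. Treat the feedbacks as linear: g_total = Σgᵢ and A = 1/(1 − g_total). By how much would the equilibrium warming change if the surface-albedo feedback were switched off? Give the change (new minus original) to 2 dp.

-0.23 °C

Original: g = 0.206, ΔT = 1.3/(1−0.206) = 1.6373 °C.
Without surface-albedo: g' = 0.073, ΔT' = 1.3/(1−0.073) = 1.4024 °C.
Change = 1.4024 − 1.6373 = -0.23 °C.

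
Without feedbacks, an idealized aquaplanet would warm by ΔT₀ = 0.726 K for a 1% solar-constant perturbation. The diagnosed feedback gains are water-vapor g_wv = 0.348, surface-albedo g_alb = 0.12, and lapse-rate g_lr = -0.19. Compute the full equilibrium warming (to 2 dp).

1.01 K

Total gain g = 0.348 + 0.12 − 0.19 = 0.278.
Amplification A = 1/(1 − 0.278) = 1.385.
ΔT = 0.726 × 1.385 = 1.01 K.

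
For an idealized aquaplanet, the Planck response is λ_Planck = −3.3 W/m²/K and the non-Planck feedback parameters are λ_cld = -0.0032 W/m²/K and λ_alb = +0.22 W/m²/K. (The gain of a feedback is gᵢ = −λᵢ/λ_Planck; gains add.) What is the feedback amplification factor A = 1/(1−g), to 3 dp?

Convert to gains: g_cld = -0.0032/3.3 = -0.00097; g_alb = 0.22/3.3 = 0.06667.
Total gain g = 0.0657.
A = 1/(1 − 0.0657) = 1.070.

1.070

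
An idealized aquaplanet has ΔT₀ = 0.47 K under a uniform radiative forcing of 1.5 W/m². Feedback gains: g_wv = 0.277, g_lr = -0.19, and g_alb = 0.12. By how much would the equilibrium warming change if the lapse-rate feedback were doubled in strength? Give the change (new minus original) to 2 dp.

-0.11 K

Original: g = 0.207, ΔT = 0.47/(1−0.207) = 0.5927 K.
With doubled lapse-rate: g' = 0.017, ΔT' = 0.47/(1−0.017) = 0.4781 K.
Change = 0.4781 − 0.5927 = -0.11 K.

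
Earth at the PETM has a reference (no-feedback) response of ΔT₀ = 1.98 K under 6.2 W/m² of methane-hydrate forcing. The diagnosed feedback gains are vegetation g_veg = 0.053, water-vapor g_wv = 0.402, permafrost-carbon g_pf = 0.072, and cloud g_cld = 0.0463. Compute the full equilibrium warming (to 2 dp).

4.64 K

Total gain g = 0.053 + 0.402 + 0.072 + 0.0463 = 0.5733.
Amplification A = 1/(1 − 0.5733) = 2.344.
ΔT = 1.98 × 2.344 = 4.64 K.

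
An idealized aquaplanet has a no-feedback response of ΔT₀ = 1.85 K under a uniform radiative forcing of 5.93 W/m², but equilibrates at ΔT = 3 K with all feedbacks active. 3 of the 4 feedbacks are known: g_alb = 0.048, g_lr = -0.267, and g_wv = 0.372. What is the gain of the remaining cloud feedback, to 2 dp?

Amplification A = ΔT/ΔT₀ = 3/1.85 = 1.622.
Total gain g = 1 − 1/A = 1 − 1/1.622 = 0.3835.
Known gains sum to 0.048 − 0.267 + 0.372 = 0.153.
g_cld = 0.3835 − 0.153 = 0.23.

0.23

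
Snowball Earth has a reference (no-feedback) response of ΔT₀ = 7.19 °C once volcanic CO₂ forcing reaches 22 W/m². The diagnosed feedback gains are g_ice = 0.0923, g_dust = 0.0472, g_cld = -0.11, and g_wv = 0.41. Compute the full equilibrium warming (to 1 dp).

12.8 °C

Total gain g = 0.0923 + 0.0472 − 0.11 + 0.41 = 0.4395.
Amplification A = 1/(1 − 0.4395) = 1.784.
ΔT = 7.19 × 1.784 = 12.8 °C.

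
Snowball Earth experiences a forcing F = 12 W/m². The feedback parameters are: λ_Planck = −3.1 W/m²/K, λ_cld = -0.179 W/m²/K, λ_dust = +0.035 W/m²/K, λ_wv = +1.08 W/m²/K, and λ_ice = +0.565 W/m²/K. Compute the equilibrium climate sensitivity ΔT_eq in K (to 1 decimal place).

7.5 K

Net feedback parameter λ = (−3.1) + (-0.179) + (+0.035) + (+1.08) + (+0.565) = -1.599 W/m²/K.
ΔT = −F/λ = −12/(-1.599) = 7.5 K.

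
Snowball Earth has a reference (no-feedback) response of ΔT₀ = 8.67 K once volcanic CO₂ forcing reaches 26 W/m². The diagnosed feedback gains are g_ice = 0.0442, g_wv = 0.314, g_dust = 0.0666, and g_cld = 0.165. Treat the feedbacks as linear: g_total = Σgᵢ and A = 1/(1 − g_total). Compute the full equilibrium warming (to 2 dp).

21.14 K

Total gain g = 0.0442 + 0.314 + 0.0666 + 0.165 = 0.5898.
Amplification A = 1/(1 − 0.5898) = 2.438.
ΔT = 8.67 × 2.438 = 21.14 K.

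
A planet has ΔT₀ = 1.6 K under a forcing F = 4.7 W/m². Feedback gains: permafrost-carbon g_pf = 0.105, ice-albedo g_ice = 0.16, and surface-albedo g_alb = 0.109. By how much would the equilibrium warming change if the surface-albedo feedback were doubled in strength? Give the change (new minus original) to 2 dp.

0.54 K

Original: g = 0.374, ΔT = 1.6/(1−0.374) = 2.5559 K.
With doubled surface-albedo: g' = 0.483, ΔT' = 1.6/(1−0.483) = 3.0948 K.
Change = 3.0948 − 2.5559 = 0.54 K.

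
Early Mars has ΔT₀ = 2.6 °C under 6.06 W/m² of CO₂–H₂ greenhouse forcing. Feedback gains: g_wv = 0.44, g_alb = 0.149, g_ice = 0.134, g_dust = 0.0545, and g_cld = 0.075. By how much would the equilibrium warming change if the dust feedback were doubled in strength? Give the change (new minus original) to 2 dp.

10.33 °C

Original: g = 0.8525, ΔT = 2.6/(1−0.8525) = 17.6271 °C.
With doubled dust: g' = 0.907, ΔT' = 2.6/(1−0.907) = 27.9570 °C.
Change = 27.9570 − 17.6271 = 10.33 °C.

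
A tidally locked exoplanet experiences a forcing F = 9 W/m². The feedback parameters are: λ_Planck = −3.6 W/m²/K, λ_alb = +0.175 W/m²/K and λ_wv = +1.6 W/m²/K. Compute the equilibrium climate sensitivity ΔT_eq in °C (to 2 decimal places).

4.93 °C

Net feedback parameter λ = (−3.6) + (+0.175) + (+1.6) = -1.825 W/m²/K.
ΔT = −F/λ = −9/(-1.825) = 4.93 °C.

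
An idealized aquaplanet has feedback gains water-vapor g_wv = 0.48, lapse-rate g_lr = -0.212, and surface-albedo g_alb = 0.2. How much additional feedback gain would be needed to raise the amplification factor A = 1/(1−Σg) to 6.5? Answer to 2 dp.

Current total gain = 0.468.
Target gain for A = 6.5: g* = 1 − 1/6.5 = 0.8462.
Additional gain needed = 0.8462 − 0.468 = 0.38.

0.38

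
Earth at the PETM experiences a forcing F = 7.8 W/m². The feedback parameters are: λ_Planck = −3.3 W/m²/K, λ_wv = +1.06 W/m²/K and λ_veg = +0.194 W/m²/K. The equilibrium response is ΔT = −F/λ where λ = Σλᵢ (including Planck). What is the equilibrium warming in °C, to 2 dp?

3.81 °C

Net feedback parameter λ = (−3.3) + (+1.06) + (+0.194) = -2.046 W/m²/K.
ΔT = −F/λ = −7.8/(-2.046) = 3.81 °C.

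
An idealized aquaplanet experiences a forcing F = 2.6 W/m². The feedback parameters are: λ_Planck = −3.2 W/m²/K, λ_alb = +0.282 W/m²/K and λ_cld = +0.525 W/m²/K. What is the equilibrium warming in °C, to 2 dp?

1.09 °C

Net feedback parameter λ = (−3.2) + (+0.282) + (+0.525) = -2.393 W/m²/K.
ΔT = −F/λ = −2.6/(-2.393) = 1.09 °C.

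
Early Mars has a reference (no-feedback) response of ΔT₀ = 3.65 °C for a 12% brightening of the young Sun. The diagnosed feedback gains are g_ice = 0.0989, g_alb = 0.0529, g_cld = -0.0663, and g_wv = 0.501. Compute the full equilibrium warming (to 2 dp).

8.83 °C

Total gain g = 0.0989 + 0.0529 − 0.0663 + 0.501 = 0.5865.
Amplification A = 1/(1 − 0.5865) = 2.418.
ΔT = 3.65 × 2.418 = 8.83 °C.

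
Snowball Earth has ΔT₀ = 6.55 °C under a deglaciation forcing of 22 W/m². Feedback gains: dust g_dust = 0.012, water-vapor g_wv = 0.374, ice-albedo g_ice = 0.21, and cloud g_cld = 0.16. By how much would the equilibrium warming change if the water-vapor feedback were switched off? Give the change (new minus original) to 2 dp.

-16.25 °C

Original: g = 0.756, ΔT = 6.55/(1−0.756) = 26.8443 °C.
Without water-vapor: g' = 0.382, ΔT' = 6.55/(1−0.382) = 10.5987 °C.
Change = 10.5987 − 26.8443 = -16.25 °C.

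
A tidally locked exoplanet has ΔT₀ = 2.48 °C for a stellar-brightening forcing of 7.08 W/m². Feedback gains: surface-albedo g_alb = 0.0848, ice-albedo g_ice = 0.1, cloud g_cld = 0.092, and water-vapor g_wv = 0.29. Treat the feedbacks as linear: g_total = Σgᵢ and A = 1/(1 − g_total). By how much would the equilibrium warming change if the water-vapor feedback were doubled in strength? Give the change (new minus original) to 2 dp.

11.59 °C

Original: g = 0.5668, ΔT = 2.48/(1−0.5668) = 5.7248 °C.
With doubled water-vapor: g' = 0.8568, ΔT' = 2.48/(1−0.8568) = 17.3184 °C.
Change = 17.3184 − 5.7248 = 11.59 °C.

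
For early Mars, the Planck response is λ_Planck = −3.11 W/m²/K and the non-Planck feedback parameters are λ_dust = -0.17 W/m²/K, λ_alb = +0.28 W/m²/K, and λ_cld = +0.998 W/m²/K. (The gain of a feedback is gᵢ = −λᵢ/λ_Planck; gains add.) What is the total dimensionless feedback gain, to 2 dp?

0.36

Convert to gains: g_dust = -0.17/3.11 = -0.05466; g_alb = 0.28/3.11 = 0.09003; g_cld = 0.998/3.11 = 0.3209.
Total gain g = 0.35627.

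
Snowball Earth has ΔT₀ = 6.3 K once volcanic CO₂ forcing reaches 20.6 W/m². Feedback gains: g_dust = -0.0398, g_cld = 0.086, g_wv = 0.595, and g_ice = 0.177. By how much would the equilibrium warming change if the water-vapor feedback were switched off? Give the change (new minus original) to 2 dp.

Original: g = 0.8182, ΔT = 6.3/(1−0.8182) = 34.6535 K.
Without water-vapor: g' = 0.2232, ΔT' = 6.3/(1−0.2232) = 8.1102 K.
Change = 8.1102 − 34.6535 = -26.54 K.

-26.54 K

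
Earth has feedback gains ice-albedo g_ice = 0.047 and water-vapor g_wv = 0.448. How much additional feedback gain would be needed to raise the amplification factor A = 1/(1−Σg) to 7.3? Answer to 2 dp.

Current total gain = 0.495.
Target gain for A = 7.3: g* = 1 − 1/7.3 = 0.863.
Additional gain needed = 0.863 − 0.495 = 0.37.

0.37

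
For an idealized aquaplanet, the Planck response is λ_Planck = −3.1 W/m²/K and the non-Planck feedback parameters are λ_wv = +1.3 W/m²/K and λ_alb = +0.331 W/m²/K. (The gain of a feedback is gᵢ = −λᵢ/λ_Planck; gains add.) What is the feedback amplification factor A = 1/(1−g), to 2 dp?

Convert to gains: g_wv = 1.3/3.1 = 0.4194; g_alb = 0.331/3.1 = 0.1068.
Total gain g = 0.5262.
A = 1/(1 − 0.5262) = 2.11.

2.11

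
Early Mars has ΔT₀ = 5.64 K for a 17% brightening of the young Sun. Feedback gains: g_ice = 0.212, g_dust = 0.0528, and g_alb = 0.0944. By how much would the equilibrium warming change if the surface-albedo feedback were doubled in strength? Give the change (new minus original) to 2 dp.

1.52 K

Original: g = 0.3592, ΔT = 5.64/(1−0.3592) = 8.8015 K.
With doubled surface-albedo: g' = 0.4536, ΔT' = 5.64/(1−0.4536) = 10.3221 K.
Change = 10.3221 − 8.8015 = 1.52 K.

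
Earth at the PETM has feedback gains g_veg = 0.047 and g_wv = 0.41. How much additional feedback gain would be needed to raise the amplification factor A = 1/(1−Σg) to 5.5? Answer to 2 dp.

0.36

Current total gain = 0.457.
Target gain for A = 5.5: g* = 1 − 1/5.5 = 0.8182.
Additional gain needed = 0.8182 − 0.457 = 0.36.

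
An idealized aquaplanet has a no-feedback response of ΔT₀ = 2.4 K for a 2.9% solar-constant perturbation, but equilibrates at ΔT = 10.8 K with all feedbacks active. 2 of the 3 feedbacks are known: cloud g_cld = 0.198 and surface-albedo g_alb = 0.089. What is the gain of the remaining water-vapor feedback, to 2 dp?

Amplification A = ΔT/ΔT₀ = 10.8/2.4 = 4.5.
Total gain g = 1 − 1/A = 1 − 1/4.5 = 0.7778.
Known gains sum to 0.198 + 0.089 = 0.287.
g_wv = 0.7778 − 0.287 = 0.49.

0.49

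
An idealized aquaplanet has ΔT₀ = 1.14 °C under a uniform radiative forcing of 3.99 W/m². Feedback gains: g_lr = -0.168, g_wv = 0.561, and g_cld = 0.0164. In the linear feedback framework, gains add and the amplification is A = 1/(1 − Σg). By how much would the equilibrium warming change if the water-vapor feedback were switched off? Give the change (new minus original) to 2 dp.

Original: g = 0.4094, ΔT = 1.14/(1−0.4094) = 1.9302 °C.
Without water-vapor: g' = -0.1516, ΔT' = 1.14/(1+0.1516) = 0.9899 °C.
Change = 0.9899 − 1.9302 = -0.94 °C.

-0.94 °C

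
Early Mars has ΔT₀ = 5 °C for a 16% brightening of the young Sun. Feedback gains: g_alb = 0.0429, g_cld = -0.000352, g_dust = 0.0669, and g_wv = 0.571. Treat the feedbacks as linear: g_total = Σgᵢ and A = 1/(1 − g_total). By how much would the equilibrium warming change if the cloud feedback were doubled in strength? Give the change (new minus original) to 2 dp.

Original: g = 0.680448, ΔT = 5/(1−0.680448) = 15.6469 °C.
With doubled cloud: g' = 0.680096, ΔT' = 5/(1−0.680096) = 15.6297 °C.
Change = 15.6297 − 15.6469 = -0.02 °C.

-0.02 °C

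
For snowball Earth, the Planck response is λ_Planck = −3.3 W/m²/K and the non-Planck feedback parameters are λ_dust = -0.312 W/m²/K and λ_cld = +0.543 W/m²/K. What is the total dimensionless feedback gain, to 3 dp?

Convert to gains: g_dust = -0.312/3.3 = -0.09455; g_cld = 0.543/3.3 = 0.1645.
Total gain g = 0.06995.

0.070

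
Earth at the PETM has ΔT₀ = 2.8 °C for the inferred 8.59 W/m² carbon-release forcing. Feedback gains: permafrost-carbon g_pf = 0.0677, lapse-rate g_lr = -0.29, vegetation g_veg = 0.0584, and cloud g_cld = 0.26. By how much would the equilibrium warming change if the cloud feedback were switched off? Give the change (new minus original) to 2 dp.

Original: g = 0.0961, ΔT = 2.8/(1−0.0961) = 3.0977 °C.
Without cloud: g' = -0.1639, ΔT' = 2.8/(1+0.1639) = 2.4057 °C.
Change = 2.4057 − 3.0977 = -0.69 °C.

-0.69 °C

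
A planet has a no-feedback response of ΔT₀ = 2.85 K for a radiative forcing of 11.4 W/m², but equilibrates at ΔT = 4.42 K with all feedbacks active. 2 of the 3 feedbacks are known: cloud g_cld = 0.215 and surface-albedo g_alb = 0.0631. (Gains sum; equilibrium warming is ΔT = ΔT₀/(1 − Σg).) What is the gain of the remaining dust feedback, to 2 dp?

0.08

Amplification A = ΔT/ΔT₀ = 4.42/2.85 = 1.551.
Total gain g = 1 − 1/A = 1 − 1/1.551 = 0.3553.
Known gains sum to 0.215 + 0.0631 = 0.2781.
g_dust = 0.3553 − 0.2781 = 0.08.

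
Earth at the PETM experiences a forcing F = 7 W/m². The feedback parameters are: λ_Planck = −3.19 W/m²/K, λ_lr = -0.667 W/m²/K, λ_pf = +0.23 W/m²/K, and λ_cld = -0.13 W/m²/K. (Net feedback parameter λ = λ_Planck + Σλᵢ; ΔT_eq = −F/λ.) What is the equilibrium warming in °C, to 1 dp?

1.9 °C

Net feedback parameter λ = (−3.19) + (-0.667) + (+0.23) + (-0.13) = -3.757 W/m²/K.
ΔT = −F/λ = −7/(-3.757) = 1.9 °C.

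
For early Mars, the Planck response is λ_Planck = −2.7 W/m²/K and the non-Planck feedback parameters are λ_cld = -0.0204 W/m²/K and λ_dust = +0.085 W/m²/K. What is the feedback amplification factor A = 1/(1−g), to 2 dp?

1.02

Convert to gains: g_cld = -0.0204/2.7 = -0.007556; g_dust = 0.085/2.7 = 0.03148.
Total gain g = 0.023924.
A = 1/(1 − 0.023924) = 1.02.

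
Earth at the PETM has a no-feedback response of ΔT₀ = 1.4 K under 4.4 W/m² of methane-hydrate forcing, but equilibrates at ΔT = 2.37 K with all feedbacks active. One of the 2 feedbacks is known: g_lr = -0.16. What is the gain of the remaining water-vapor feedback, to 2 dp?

Amplification A = ΔT/ΔT₀ = 2.37/1.4 = 1.693.
Total gain g = 1 − 1/A = 1 − 1/1.693 = 0.4093.
The known gain is -0.16.
g_wv = 0.4093 + 0.16 = 0.57.

0.57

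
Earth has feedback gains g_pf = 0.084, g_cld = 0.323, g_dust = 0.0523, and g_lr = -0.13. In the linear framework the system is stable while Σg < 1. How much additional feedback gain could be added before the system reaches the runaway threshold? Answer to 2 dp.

0.67

Current total gain = 0.084 + 0.323 + 0.0523 − 0.13 = 0.3293.
Margin to runaway = 1 − 0.3293 = 0.67.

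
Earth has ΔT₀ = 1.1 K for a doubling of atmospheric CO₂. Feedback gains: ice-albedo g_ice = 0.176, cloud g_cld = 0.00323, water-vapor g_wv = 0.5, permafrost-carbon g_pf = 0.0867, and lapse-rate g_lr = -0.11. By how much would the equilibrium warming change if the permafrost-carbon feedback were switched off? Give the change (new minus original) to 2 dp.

Original: g = 0.65593, ΔT = 1.1/(1−0.65593) = 3.1970 K.
Without permafrost-carbon: g' = 0.56923, ΔT' = 1.1/(1−0.56923) = 2.5536 K.
Change = 2.5536 − 3.1970 = -0.64 K.

-0.64 K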